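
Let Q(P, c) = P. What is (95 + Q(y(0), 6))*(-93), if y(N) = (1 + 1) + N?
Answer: -9021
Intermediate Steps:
y(N) = 2 + N
(95 + Q(y(0), 6))*(-93) = (95 + (2 + 0))*(-93) = (95 + 2)*(-93) = 97*(-93) = -9021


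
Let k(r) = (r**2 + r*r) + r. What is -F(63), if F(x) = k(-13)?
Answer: -325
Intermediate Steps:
k(r) = r + 2*r**2 (k(r) = (r**2 + r**2) + r = 2*r**2 + r = r + 2*r**2)
F(x) = 325 (F(x) = -13*(1 + 2*(-13)) = -13*(1 - 26) = -13*(-25) = 325)
-F(63) = -1*325 = -325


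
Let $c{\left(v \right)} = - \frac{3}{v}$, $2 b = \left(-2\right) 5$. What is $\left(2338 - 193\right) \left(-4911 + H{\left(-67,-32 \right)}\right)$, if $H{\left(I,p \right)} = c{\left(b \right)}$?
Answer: $-10532808$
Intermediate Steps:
$b = -5$ ($b = \frac{\left(-2\right) 5}{2} = \frac{1}{2} \left(-10\right) = -5$)
$H{\left(I,p \right)} = \frac{3}{5}$ ($H{\left(I,p \right)} = - \frac{3}{-5} = \left(-3\right) \left(- \frac{1}{5}\right) = \frac{3}{5}$)
$\left(2338 - 193\right) \left(-4911 + H{\left(-67,-32 \right)}\right) = \left(2338 - 193\right) \left(-4911 + \frac{3}{5}\right) = 2145 \left(- \frac{24552}{5}\right) = -10532808$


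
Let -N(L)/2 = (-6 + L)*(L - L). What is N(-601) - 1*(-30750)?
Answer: 30750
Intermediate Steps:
N(L) = 0 (N(L) = -2*(-6 + L)*(L - L) = -2*(-6 + L)*0 = -2*0 = 0)
N(-601) - 1*(-30750) = 0 - 1*(-30750) = 0 + 30750 = 30750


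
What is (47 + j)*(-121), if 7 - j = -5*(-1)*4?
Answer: -4114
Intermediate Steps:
j = -13 (j = 7 - (-5*(-1))*4 = 7 - 5*4 = 7 - 1*20 = 7 - 20 = -13)
(47 + j)*(-121) = (47 - 13)*(-121) = 34*(-121) = -4114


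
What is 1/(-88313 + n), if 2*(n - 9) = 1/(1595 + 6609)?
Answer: -16408/1448892031 ≈ -1.1325e-5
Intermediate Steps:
n = 147673/16408 (n = 9 + 1/(2*(1595 + 6609)) = 9 + (½)/8204 = 9 + (½)*(1/8204) = 9 + 1/16408 = 147673/16408 ≈ 9.0001)
1/(-88313 + n) = 1/(-88313 + 147673/16408) = 1/(-1448892031/16408) = -16408/1448892031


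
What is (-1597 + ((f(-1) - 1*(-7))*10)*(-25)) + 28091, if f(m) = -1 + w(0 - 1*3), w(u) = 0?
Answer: 24994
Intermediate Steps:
f(m) = -1 (f(m) = -1 + 0 = -1)
(-1597 + ((f(-1) - 1*(-7))*10)*(-25)) + 28091 = (-1597 + ((-1 - 1*(-7))*10)*(-25)) + 28091 = (-1597 + ((-1 + 7)*10)*(-25)) + 28091 = (-1597 + (6*10)*(-25)) + 28091 = (-1597 + 60*(-25)) + 28091 = (-1597 - 1500) + 28091 = -3097 + 28091 = 24994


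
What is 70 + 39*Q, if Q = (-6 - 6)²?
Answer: 5686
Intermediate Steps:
Q = 144 (Q = (-12)² = 144)
70 + 39*Q = 70 + 39*144 = 70 + 5616 = 5686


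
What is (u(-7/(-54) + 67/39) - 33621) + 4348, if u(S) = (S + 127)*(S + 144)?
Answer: -5165025857/492804 ≈ -10481.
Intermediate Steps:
u(S) = (127 + S)*(144 + S)
(u(-7/(-54) + 67/39) - 33621) + 4348 = ((18288 + (-7/(-54) + 67/39)² + 271*(-7/(-54) + 67/39)) - 33621) + 4348 = ((18288 + (-7*(-1/54) + 67*(1/39))² + 271*(-7*(-1/54) + 67*(1/39))) - 33621) + 4348 = ((18288 + (7/54 + 67/39)² + 271*(7/54 + 67/39)) - 33621) + 4348 = ((18288 + (1297/702)² + 271*(1297/702)) - 33621) + 4348 = ((18288 + 1682209/492804 + 351487/702) - 33621) + 4348 = (9260825635/492804 - 33621) + 4348 = -7307737649/492804 + 4348 = -5165025857/492804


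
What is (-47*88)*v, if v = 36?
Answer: -148896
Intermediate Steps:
(-47*88)*v = -47*88*36 = -4136*36 = -148896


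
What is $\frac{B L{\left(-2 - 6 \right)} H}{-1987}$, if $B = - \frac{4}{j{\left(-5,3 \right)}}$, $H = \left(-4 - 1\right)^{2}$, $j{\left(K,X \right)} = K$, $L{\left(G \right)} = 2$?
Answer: $- \frac{40}{1987} \approx -0.020131$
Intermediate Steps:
$H = 25$ ($H = \left(-5\right)^{2} = 25$)
$B = \frac{4}{5}$ ($B = - \frac{4}{-5} = \left(-4\right) \left(- \frac{1}{5}\right) = \frac{4}{5} \approx 0.8$)
$\frac{B L{\left(-2 - 6 \right)} H}{-1987} = \frac{\frac{4}{5} \cdot 2 \cdot 25}{-1987} = \frac{8}{5} \cdot 25 \left(- \frac{1}{1987}\right) = 40 \left(- \frac{1}{1987}\right) = - \frac{40}{1987}$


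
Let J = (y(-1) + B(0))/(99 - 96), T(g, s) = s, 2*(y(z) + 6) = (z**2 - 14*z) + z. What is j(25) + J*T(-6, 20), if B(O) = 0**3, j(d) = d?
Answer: 95/3 ≈ 31.667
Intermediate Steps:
B(O) = 0
y(z) = -6 + z**2/2 - 13*z/2 (y(z) = -6 + ((z**2 - 14*z) + z)/2 = -6 + (z**2 - 13*z)/2 = -6 + (z**2/2 - 13*z/2) = -6 + z**2/2 - 13*z/2)
J = 1/3 (J = ((-6 + (1/2)*(-1)**2 - 13/2*(-1)) + 0)/(99 - 96) = ((-6 + (1/2)*1 + 13/2) + 0)/3 = ((-6 + 1/2 + 13/2) + 0)*(1/3) = (1 + 0)*(1/3) = 1*(1/3) = 1/3 ≈ 0.33333)
j(25) + J*T(-6, 20) = 25 + (1/3)*20 = 25 + 20/3 = 95/3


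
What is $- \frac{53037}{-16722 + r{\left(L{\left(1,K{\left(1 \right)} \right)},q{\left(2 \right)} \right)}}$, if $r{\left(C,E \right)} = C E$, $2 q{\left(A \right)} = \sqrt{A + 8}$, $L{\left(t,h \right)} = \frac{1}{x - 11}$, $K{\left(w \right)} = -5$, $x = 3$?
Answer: $\frac{113521243392}{35792036347} - \frac{424296 \sqrt{10}}{35792036347} \approx 3.1717$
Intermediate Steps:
$L{\left(t,h \right)} = - \frac{1}{8}$ ($L{\left(t,h \right)} = \frac{1}{3 - 11} = \frac{1}{-8} = - \frac{1}{8}$)
$q{\left(A \right)} = \frac{\sqrt{8 + A}}{2}$ ($q{\left(A \right)} = \frac{\sqrt{A + 8}}{2} = \frac{\sqrt{8 + A}}{2}$)
$- \frac{53037}{-16722 + r{\left(L{\left(1,K{\left(1 \right)} \right)},q{\left(2 \right)} \right)}} = - \frac{53037}{-16722 - \frac{\frac{1}{2} \sqrt{8 + 2}}{8}} = - \frac{53037}{-16722 - \frac{\frac{1}{2} \sqrt{10}}{8}} = - \frac{53037}{-16722 - \frac{\sqrt{10}}{16}}$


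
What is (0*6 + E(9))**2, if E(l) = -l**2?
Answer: 6561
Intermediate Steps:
(0*6 + E(9))**2 = (0*6 - 1*9**2)**2 = (0 - 1*81)**2 = (0 - 81)**2 = (-81)**2 = 6561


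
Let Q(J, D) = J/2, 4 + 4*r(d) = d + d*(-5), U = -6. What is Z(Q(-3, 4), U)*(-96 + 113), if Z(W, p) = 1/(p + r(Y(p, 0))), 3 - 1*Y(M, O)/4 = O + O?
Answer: -17/19 ≈ -0.89474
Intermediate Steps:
Y(M, O) = 12 - 8*O (Y(M, O) = 12 - 4*(O + O) = 12 - 8*O)
r(d) = -1 - d (r(d) = -1 + (d + d*(-5))/4 = -1 + (d - 5*d)/4 = -1 + (-4*d)/4 = -1 - d)
Q(J, D) = J/2 (Q(J, D) = J*(½) = J/2)
Z(W, p) = 1/(-13 + p) (Z(W, p) = 1/(p + (-1 - (12 - 8*0))) = 1/(p + (-1 - (12 + 0))) = 1/(p + (-1 - 1*12)) = 1/(p + (-1 - 12)) = 1/(p - 13) = 1/(-13 + p))
Z(Q(-3, 4), U)*(-96 + 113) = (-96 + 113)/(-13 - 6) = 17/(-19) = -1/19*17 = -17/19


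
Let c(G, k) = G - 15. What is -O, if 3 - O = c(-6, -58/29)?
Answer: -24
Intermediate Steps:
c(G, k) = -15 + G
O = 24 (O = 3 - (-15 - 6) = 3 - 1*(-21) = 3 + 21 = 24)
-O = -1*24 = -24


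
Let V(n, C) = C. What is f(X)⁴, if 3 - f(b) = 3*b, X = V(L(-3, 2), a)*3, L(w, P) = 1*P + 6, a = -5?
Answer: 5308416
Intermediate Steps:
L(w, P) = 6 + P (L(w, P) = P + 6 = 6 + P)
X = -15 (X = -5*3 = -15)
f(b) = 3 - 3*b
f(X)⁴ = (3 - 3*(-15))⁴ = (3 + 45)⁴ = 48⁴ = 5308416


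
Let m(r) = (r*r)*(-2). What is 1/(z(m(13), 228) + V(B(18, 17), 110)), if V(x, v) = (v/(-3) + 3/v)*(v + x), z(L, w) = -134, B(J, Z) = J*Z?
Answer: -165/2537038 ≈ -6.5036e-5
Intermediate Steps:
m(r) = -2*r² (m(r) = r²*(-2) = -2*r²)
V(x, v) = (v + x)*(3/v - v/3) (V(x, v) = (v*(-⅓) + 3/v)*(v + x) = (-v/3 + 3/v)*(v + x) = (3/v - v/3)*(v + x) = (v + x)*(3/v - v/3))
1/(z(m(13), 228) + V(B(18, 17), 110)) = 1/(-134 + (⅓)*(9*(18*17) - 1*110*(-9 + 110² + 110*(18*17)))/110) = 1/(-134 + (⅓)*(1/110)*(9*306 - 1*110*(-9 + 12100 + 110*306))) = 1/(-134 + (⅓)*(1/110)*(2754 - 1*110*(-9 + 12100 + 33660))) = 1/(-134 + (⅓)*(1/110)*(2754 - 1*110*45751)) = 1/(-134 + (⅓)*(1/110)*(2754 - 5032610)) = 1/(-134 + (⅓)*(1/110)*(-5029856)) = 1/(-134 - 2514928/165) = 1/(-2537038/165) = -165/2537038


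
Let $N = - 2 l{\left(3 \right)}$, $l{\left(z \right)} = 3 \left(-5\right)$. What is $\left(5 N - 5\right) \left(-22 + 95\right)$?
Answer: $10585$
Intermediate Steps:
$l{\left(z \right)} = -15$
$N = 30$ ($N = \left(-2\right) \left(-15\right) = 30$)
$\left(5 N - 5\right) \left(-22 + 95\right) = \left(5 \cdot 30 - 5\right) \left(-22 + 95\right) = \left(150 - 5\right) 73 = 145 \cdot 73 = 10585$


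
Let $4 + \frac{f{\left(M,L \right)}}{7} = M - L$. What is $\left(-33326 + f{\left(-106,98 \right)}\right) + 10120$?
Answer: $-24662$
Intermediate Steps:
$f{\left(M,L \right)} = -28 - 7 L + 7 M$ ($f{\left(M,L \right)} = -28 + 7 \left(M - L\right) = -28 - \left(- 7 M + 7 L\right) = -28 - 7 L + 7 M$)
$\left(-33326 + f{\left(-106,98 \right)}\right) + 10120 = \left(-33326 - 1456\right) + 10120 = -34782 + 10120 = -24662$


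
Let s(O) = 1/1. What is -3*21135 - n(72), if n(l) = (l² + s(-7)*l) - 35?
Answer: -68626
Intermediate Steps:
s(O) = 1
n(l) = -35 + l + l² (n(l) = (l² + 1*l) - 35 = (l² + l) - 35 = (l + l²) - 35 = -35 + l + l²)
-3*21135 - n(72) = -3*21135 - (-35 + 72 + 72²) = -63405 - (-35 + 72 + 5184) = -63405 - 1*5221 = -63405 - 5221 = -68626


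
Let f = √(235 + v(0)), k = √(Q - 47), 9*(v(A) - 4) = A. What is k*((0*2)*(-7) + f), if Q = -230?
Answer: I*√66203 ≈ 257.3*I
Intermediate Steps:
v(A) = 4 + A/9
k = I*√277 (k = √(-230 - 47) = √(-277) = I*√277 ≈ 16.643*I)
f = √239 (f = √(235 + (4 + (⅑)*0)) = √(235 + (4 + 0)) = √(235 + 4) = √239 ≈ 15.460)
k*((0*2)*(-7) + f) = (I*√277)*((0*2)*(-7) + √239) = (I*√277)*(0*(-7) + √239) = (I*√277)*(0 + √239) = (I*√277)*√239 = I*√66203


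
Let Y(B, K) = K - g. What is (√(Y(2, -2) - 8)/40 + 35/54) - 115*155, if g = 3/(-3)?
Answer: -962515/54 + 3*I/40 ≈ -17824.0 + 0.075*I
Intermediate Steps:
g = -1 (g = 3*(-⅓) = -1)
Y(B, K) = 1 + K (Y(B, K) = K - 1*(-1) = K + 1 = 1 + K)
(√(Y(2, -2) - 8)/40 + 35/54) - 115*155 = (√((1 - 2) - 8)/40 + 35/54) - 115*155 = (√(-1 - 8)*(1/40) + 35*(1/54)) - 17825 = (√(-9)*(1/40) + 35/54) - 17825 = ((3*I)*(1/40) + 35/54) - 17825 = (3*I/40 + 35/54) - 17825 = (35/54 + 3*I/40) - 17825 = -962515/54 + 3*I/40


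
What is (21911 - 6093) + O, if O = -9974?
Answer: 5844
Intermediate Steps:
(21911 - 6093) + O = (21911 - 6093) - 9974 = 15818 - 9974 = 5844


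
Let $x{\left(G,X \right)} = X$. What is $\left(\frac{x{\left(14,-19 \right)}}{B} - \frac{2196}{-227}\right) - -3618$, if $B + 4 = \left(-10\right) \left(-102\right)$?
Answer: $\frac{836653399}{230632} \approx 3627.7$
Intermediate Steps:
$B = 1016$ ($B = -4 - -1020 = -4 + 1020 = 1016$)
$\left(\frac{x{\left(14,-19 \right)}}{B} - \frac{2196}{-227}\right) - -3618 = \left(- \frac{19}{1016} - \frac{2196}{-227}\right) - -3618 = \left(\left(-19\right) \frac{1}{1016} - - \frac{2196}{227}\right) + 3618 = \left(- \frac{19}{1016} + \frac{2196}{227}\right) + 3618 = \frac{2226823}{230632} + 3618 = \frac{836653399}{230632}$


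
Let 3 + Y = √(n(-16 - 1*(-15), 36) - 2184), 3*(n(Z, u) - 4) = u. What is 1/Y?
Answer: -3/2177 - 2*I*√542/2177 ≈ -0.001378 - 0.021388*I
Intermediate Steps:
n(Z, u) = 4 + u/3
Y = -3 + 2*I*√542 (Y = -3 + √((4 + (⅓)*36) - 2184) = -3 + √((4 + 12) - 2184) = -3 + √(16 - 2184) = -3 + √(-2168) = -3 + 2*I*√542 ≈ -3.0 + 46.562*I)
1/Y = 1/(-3 + 2*I*√542)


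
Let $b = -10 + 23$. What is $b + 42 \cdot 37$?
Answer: $1567$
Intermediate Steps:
$b = 13$
$b + 42 \cdot 37 = 13 + 42 \cdot 37 = 13 + 1554 = 1567$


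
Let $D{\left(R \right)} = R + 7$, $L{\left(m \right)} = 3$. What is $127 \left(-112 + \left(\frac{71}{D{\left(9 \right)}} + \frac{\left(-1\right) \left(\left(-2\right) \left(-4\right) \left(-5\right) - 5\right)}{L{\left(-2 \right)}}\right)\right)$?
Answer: $- \frac{188087}{16} \approx -11755.0$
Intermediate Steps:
$D{\left(R \right)} = 7 + R$
$127 \left(-112 + \left(\frac{71}{D{\left(9 \right)}} + \frac{\left(-1\right) \left(\left(-2\right) \left(-4\right) \left(-5\right) - 5\right)}{L{\left(-2 \right)}}\right)\right) = 127 \left(-112 + \left(\frac{71}{7 + 9} + \frac{\left(-1\right) \left(\left(-2\right) \left(-4\right) \left(-5\right) - 5\right)}{3}\right)\right) = 127 \left(-112 + \left(\frac{71}{16} + - (8 \left(-5\right) - 5) \frac{1}{3}\right)\right) = 127 \left(-112 + \left(71 \cdot \frac{1}{16} + - (-40 - 5) \frac{1}{3}\right)\right) = 127 \left(-112 + \left(\frac{71}{16} + \left(-1\right) \left(-45\right) \frac{1}{3}\right)\right) = 127 \left(-112 + \left(\frac{71}{16} + 45 \cdot \frac{1}{3}\right)\right) = 127 \left(-112 + \left(\frac{71}{16} + 15\right)\right) = 127 \left(-112 + \frac{311}{16}\right) = 127 \left(- \frac{1481}{16}\right) = - \frac{188087}{16}$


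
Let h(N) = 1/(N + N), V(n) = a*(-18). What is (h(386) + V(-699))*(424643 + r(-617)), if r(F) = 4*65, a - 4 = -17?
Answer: 76758302047/772 ≈ 9.9428e+7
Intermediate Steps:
a = -13 (a = 4 - 17 = -13)
V(n) = 234 (V(n) = -13*(-18) = 234)
r(F) = 260
h(N) = 1/(2*N)
(h(386) + V(-699))*(424643 + r(-617)) = ((½)/386 + 234)*(424643 + 260) = ((½)*(1/386) + 234)*424903 = (1/772 + 234)*424903 = (180649/772)*424903 = 76758302047/772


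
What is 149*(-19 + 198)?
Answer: 26671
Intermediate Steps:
149*(-19 + 198) = 149*179 = 26671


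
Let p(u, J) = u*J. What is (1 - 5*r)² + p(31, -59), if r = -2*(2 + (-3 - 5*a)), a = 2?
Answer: 10052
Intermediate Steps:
r = 22 (r = -2*(2 + (-3 - 5*2)) = -2*(2 + (-3 - 10)) = -2*(2 - 13) = -2*(-11) = 22)
p(u, J) = J*u
(1 - 5*r)² + p(31, -59) = (1 - 5*22)² - 59*31 = (1 - 110)² - 1829 = (-109)² - 1829 = 11881 - 1829 = 10052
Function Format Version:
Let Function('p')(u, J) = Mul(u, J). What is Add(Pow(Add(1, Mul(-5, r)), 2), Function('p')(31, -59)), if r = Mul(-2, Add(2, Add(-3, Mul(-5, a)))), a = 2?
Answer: 10052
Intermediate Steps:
r = 22 (r = Mul(-2, Add(2, Add(-3, Mul(-5, 2)))) = Mul(-2, Add(2, Add(-3, -10))) = Mul(-2, Add(2, -13)) = Mul(-2, -11) = 22)
Function('p')(u, J) = Mul(J, u)
Add(Pow(Add(1, Mul(-5, r)), 2), Function('p')(31, -59)) = Add(Pow(Add(1, Mul(-5, 22)), 2), Mul(-59, 31)) = Add(Pow(Add(1, -110), 2), -1829) = Add(Pow(-109, 2), -1829) = Add(11881, -1829) = 10052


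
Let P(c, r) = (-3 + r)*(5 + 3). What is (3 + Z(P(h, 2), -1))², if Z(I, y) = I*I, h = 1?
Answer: 4489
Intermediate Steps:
P(c, r) = -24 + 8*r (P(c, r) = (-3 + r)*8 = -24 + 8*r)
Z(I, y) = I²
(3 + Z(P(h, 2), -1))² = (3 + (-24 + 8*2)²)² = (3 + (-24 + 16)²)² = (3 + (-8)²)² = (3 + 64)² = 67² = 4489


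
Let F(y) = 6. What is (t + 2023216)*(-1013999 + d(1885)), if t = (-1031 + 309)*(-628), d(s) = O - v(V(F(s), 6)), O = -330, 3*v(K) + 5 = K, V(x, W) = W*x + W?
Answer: -2512150205056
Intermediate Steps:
V(x, W) = W + W*x
v(K) = -5/3 + K/3
d(s) = -1027/3 (d(s) = -330 - (-5/3 + (6*(1 + 6))/3) = -330 - (-5/3 + (6*7)/3) = -330 - (-5/3 + (⅓)*42) = -330 - (-5/3 + 14) = -330 - 1*37/3 = -330 - 37/3 = -1027/3)
t = 453416 (t = -722*(-628) = 453416)
(t + 2023216)*(-1013999 + d(1885)) = (453416 + 2023216)*(-1013999 - 1027/3) = 2476632*(-3043024/3) = -2512150205056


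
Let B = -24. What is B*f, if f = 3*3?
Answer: -216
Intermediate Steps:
f = 9
B*f = -24*9 = -216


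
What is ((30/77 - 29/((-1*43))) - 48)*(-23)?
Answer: 3574315/3311 ≈ 1079.5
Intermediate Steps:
((30/77 - 29/((-1*43))) - 48)*(-23) = ((30*(1/77) - 29/(-43)) - 48)*(-23) = ((30/77 - 29*(-1/43)) - 48)*(-23) = ((30/77 + 29/43) - 48)*(-23) = (3523/3311 - 48)*(-23) = -155405/3311*(-23) = 3574315/3311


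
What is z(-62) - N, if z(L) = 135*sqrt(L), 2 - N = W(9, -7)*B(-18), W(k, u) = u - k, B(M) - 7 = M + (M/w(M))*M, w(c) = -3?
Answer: 1902 + 135*I*sqrt(62) ≈ 1902.0 + 1063.0*I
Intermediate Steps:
B(M) = 7 + M - M**2/3 (B(M) = 7 + (M + (M/(-3))*M) = 7 + (M + (M*(-1/3))*M) = 7 + (M + (-M/3)*M) = 7 + (M - M**2/3) = 7 + M - M**2/3)
N = -1902 (N = 2 - (-7 - 1*9)*(7 - 18 - 1/3*(-18)**2) = 2 - (-7 - 9)*(7 - 18 - 1/3*324) = 2 - (-16)*(7 - 18 - 108) = 2 - (-16)*(-119) = 2 - 1*1904 = 2 - 1904 = -1902)
z(-62) - N = 135*sqrt(-62) - 1*(-1902) = 135*(I*sqrt(62)) + 1902 = 135*I*sqrt(62) + 1902 = 1902 + 135*I*sqrt(62)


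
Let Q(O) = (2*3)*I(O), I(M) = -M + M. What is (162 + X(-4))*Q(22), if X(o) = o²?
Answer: 0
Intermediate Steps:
I(M) = 0
Q(O) = 0 (Q(O) = (2*3)*0 = 6*0 = 0)
(162 + X(-4))*Q(22) = (162 + (-4)²)*0 = (162 + 16)*0 = 178*0 = 0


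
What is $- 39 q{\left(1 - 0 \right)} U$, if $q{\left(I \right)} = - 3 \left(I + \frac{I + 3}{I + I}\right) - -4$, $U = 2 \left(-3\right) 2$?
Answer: $-2340$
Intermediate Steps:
$U = -12$ ($U = \left(-6\right) 2 = -12$)
$q{\left(I \right)} = 4 - 3 I - \frac{3 \left(3 + I\right)}{2 I}$ ($q{\left(I \right)} = - 3 \left(I + \frac{3 + I}{2 I}\right) + 4 = \left(- 3 I - \frac{3 \left(3 + I\right)}{2 I}\right) + 4 = 4 - 3 I - \frac{3 \left(3 + I\right)}{2 I}$)
$- 39 q{\left(1 - 0 \right)} U = - 39 \left(\frac{5}{2} - 3 \left(1 - 0\right) - \frac{9}{2 \left(1 - 0\right)}\right) \left(-12\right) = - 39 \left(\frac{5}{2} - 3 \left(1 + 0\right) - \frac{9}{2 \left(1 + 0\right)}\right) \left(-12\right) = - 39 \left(\frac{5}{2} - 3 - \frac{9}{2 \cdot 1}\right) \left(-12\right) = - 39 \left(\frac{5}{2} - 3 - \frac{9}{2}\right) \left(-12\right) = \left(-39\right) \left(-5\right) \left(-12\right) = 195 \left(-12\right) = -2340$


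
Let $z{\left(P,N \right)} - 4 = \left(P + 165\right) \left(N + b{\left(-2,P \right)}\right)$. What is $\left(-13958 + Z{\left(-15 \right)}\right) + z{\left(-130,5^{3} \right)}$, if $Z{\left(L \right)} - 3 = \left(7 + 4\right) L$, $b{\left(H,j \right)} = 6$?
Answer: $-9531$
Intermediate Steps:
$z{\left(P,N \right)} = 4 + \left(6 + N\right) \left(165 + P\right)$ ($z{\left(P,N \right)} = 4 + \left(P + 165\right) \left(N + 6\right) = 4 + \left(165 + P\right) \left(6 + N\right) = 4 + \left(6 + N\right) \left(165 + P\right)$)
$Z{\left(L \right)} = 3 + 11 L$ ($Z{\left(L \right)} = 3 + \left(7 + 4\right) L = 3 + 11 L$)
$\left(-13958 + Z{\left(-15 \right)}\right) + z{\left(-130,5^{3} \right)} = \left(-13958 + \left(3 + 11 \left(-15\right)\right)\right) + \left(994 + 6 \left(-130\right) + 165 \cdot 5^{3} + 5^{3} \left(-130\right)\right) = \left(-13958 + \left(3 - 165\right)\right) + \left(994 - 780 + 165 \cdot 125 + 125 \left(-130\right)\right) = \left(-13958 - 162\right) + \left(994 - 780 + 20625 - 16250\right) = -14120 + 4589 = -9531$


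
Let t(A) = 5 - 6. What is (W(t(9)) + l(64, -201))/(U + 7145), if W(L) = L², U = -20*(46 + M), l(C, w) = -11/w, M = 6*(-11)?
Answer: 212/1516545 ≈ 0.00013979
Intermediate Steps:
M = -66
t(A) = -1
U = 400 (U = -20*(46 - 66) = -20*(-20) = 400)
(W(t(9)) + l(64, -201))/(U + 7145) = ((-1)² - 11/(-201))/(400 + 7145) = (1 - 11*(-1/201))/7545 = (1 + 11/201)*(1/7545) = (212/201)*(1/7545) = 212/1516545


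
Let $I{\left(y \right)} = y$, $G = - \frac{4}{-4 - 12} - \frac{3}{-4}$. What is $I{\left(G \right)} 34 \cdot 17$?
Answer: $578$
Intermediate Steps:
$G = 1$ ($G = - \frac{4}{-4 - 12} - - \frac{3}{4} = - \frac{4}{-16} + \frac{3}{4} = \left(-4\right) \left(- \frac{1}{16}\right) + \frac{3}{4} = \frac{1}{4} + \frac{3}{4} = 1$)
$I{\left(G \right)} 34 \cdot 17 = 1 \cdot 34 \cdot 17 = 34 \cdot 17 = 578$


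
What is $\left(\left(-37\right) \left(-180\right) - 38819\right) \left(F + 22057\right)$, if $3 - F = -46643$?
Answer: $-2209419777$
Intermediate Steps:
$F = 46646$ ($F = 3 - -46643 = 3 + 46643 = 46646$)
$\left(\left(-37\right) \left(-180\right) - 38819\right) \left(F + 22057\right) = \left(\left(-37\right) \left(-180\right) - 38819\right) \left(46646 + 22057\right) = \left(6660 - 38819\right) 68703 = \left(-32159\right) 68703 = -2209419777$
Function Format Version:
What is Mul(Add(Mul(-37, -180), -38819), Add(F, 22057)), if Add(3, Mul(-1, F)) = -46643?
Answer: -2209419777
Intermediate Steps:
F = 46646 (F = Add(3, Mul(-1, -46643)) = Add(3, 46643) = 46646)
Mul(Add(Mul(-37, -180), -38819), Add(F, 22057)) = Mul(Add(Mul(-37, -180), -38819), Add(46646, 22057)) = Mul(Add(6660, -38819), 68703) = Mul(-32159, 68703) = -2209419777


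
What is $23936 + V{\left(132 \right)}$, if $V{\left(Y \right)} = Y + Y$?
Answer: $24200$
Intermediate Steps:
$V{\left(Y \right)} = 2 Y$
$23936 + V{\left(132 \right)} = 23936 + 2 \cdot 132 = 23936 + 264 = 24200$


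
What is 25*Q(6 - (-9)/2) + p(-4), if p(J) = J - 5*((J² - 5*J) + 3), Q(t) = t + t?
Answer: 326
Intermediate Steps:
Q(t) = 2*t
p(J) = -15 - 5*J² + 26*J (p(J) = J - 5*(3 + J² - 5*J) = J + (-15 - 5*J² + 25*J) = -15 - 5*J² + 26*J)
25*Q(6 - (-9)/2) + p(-4) = 25*(2*(6 - (-9)/2)) + (-15 - 5*(-4)² + 26*(-4)) = 25*(2*(6 - (-9)/2)) + (-15 - 5*16 - 104) = 25*(2*(6 - 3*(-3/2))) + (-15 - 80 - 104) = 25*(2*(6 + 9/2)) - 199 = 25*(2*(21/2)) - 199 = 25*21 - 199 = 525 - 199 = 326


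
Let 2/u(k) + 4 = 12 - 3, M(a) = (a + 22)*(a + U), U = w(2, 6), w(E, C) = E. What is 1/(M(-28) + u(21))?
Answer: 5/782 ≈ 0.0063939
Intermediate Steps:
U = 2
M(a) = (2 + a)*(22 + a) (M(a) = (a + 22)*(a + 2) = (22 + a)*(2 + a) = (2 + a)*(22 + a))
u(k) = ⅖ (u(k) = 2/(-4 + (12 - 3)) = 2/(-4 + 9) = 2/5 = 2*(⅕) = ⅖)
1/(M(-28) + u(21)) = 1/((44 + (-28)² + 24*(-28)) + ⅖) = 1/((44 + 784 - 672) + ⅖) = 1/(156 + ⅖) = 1/(782/5) = 5/782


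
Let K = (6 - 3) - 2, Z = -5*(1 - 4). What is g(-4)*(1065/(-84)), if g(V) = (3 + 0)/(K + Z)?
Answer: -1065/448 ≈ -2.3772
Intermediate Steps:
Z = 15 (Z = -5*(-3) = 15)
K = 1 (K = 3 - 2 = 1)
g(V) = 3/16 (g(V) = (3 + 0)/(1 + 15) = 3/16)
g(-4)*(1065/(-84)) = 3*(1065/(-84))/16 = 3*(1065*(-1/84))/16 = (3/16)*(-355/28) = -1065/448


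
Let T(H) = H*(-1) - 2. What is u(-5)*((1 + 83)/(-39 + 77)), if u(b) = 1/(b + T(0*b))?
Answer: -6/19 ≈ -0.31579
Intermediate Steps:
T(H) = -2 - H (T(H) = -H - 2 = -2 - H)
u(b) = 1/(-2 + b) (u(b) = 1/(b + (-2 - 0*b)) = 1/(b + (-2 - 1*0)) = 1/(b + (-2 + 0)) = 1/(b - 2) = 1/(-2 + b))
u(-5)*((1 + 83)/(-39 + 77)) = ((1 + 83)/(-39 + 77))/(-2 - 5) = (84/38)/(-7) = -12/38 = -1/7*42/19 = -6/19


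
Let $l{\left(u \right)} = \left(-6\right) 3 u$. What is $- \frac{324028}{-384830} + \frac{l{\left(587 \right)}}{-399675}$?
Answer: $\frac{4452400156}{5126897675} \approx 0.86844$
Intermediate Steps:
$l{\left(u \right)} = - 18 u$
$- \frac{324028}{-384830} + \frac{l{\left(587 \right)}}{-399675} = - \frac{324028}{-384830} + \frac{\left(-18\right) 587}{-399675} = \left(-324028\right) \left(- \frac{1}{384830}\right) - - \frac{3522}{133225} = \frac{162014}{192415} + \frac{3522}{133225} = \frac{4452400156}{5126897675}$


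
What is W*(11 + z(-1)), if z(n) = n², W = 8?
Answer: 96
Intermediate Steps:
W*(11 + z(-1)) = 8*(11 + (-1)²) = 8*(11 + 1) = 8*12 = 96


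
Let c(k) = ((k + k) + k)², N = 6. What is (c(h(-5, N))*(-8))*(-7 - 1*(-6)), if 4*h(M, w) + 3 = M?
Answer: 288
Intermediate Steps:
h(M, w) = -¾ + M/4
c(k) = 9*k² (c(k) = (2*k + k)² = (3*k)² = 9*k²)
(c(h(-5, N))*(-8))*(-7 - 1*(-6)) = ((9*(-¾ + (¼)*(-5))²)*(-8))*(-7 - 1*(-6)) = ((9*(-¾ - 5/4)²)*(-8))*(-7 + 6) = ((9*(-2)²)*(-8))*(-1) = ((9*4)*(-8))*(-1) = (36*(-8))*(-1) = -288*(-1) = 288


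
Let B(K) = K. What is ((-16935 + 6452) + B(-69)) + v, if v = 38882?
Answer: 28330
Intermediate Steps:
((-16935 + 6452) + B(-69)) + v = ((-16935 + 6452) - 69) + 38882 = (-10483 - 69) + 38882 = -10552 + 38882 = 28330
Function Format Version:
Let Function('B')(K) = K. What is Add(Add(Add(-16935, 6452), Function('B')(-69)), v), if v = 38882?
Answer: 28330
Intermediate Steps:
Add(Add(Add(-16935, 6452), Function('B')(-69)), v) = Add(Add(Add(-16935, 6452), -69), 38882) = Add(Add(-10483, -69), 38882) = Add(-10552, 38882) = 28330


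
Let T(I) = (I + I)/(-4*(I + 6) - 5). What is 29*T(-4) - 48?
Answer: -392/13 ≈ -30.154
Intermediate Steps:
T(I) = 2*I/(-29 - 4*I) (T(I) = (2*I)/(-4*(6 + I) - 5) = (2*I)/((-24 - 4*I) - 5) = (2*I)/(-29 - 4*I) = 2*I/(-29 - 4*I))
29*T(-4) - 48 = 29*(-2*(-4)/(29 + 4*(-4))) - 48 = 29*(-2*(-4)/(29 - 16)) - 48 = 29*(-2*(-4)/13) - 48 = 29*(-2*(-4)*1/13) - 48 = 29*(8/13) - 48 = 232/13 - 48 = -392/13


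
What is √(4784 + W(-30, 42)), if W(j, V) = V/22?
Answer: √579095/11 ≈ 69.180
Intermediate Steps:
W(j, V) = V/22 (W(j, V) = V*(1/22) = V/22)
√(4784 + W(-30, 42)) = √(4784 + (1/22)*42) = √(4784 + 21/11) = √(52645/11) = √579095/11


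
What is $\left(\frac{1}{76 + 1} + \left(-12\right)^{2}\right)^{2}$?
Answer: $\frac{122965921}{5929} \approx 20740.0$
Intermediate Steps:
$\left(\frac{1}{76 + 1} + \left(-12\right)^{2}\right)^{2} = \left(\frac{1}{77} + 144\right)^{2} = \left(\frac{11089}{77}\right)^{2} = \frac{122965921}{5929}$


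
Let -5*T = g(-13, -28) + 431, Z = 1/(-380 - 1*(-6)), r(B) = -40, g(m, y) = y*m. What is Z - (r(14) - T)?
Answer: -44507/374 ≈ -119.00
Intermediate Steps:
g(m, y) = m*y
Z = -1/374 (Z = 1/(-380 + 6) = 1/(-374) = -1/374 ≈ -0.0026738)
T = -159 (T = -(-13*(-28) + 431)/5 = -(364 + 431)/5 = -⅕*795 = -159)
Z - (r(14) - T) = -1/374 - (-40 - 1*(-159)) = -1/374 - (-40 + 159) = -1/374 - 1*119 = -1/374 - 119 = -44507/374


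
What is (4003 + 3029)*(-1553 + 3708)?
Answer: 15153960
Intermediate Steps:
(4003 + 3029)*(-1553 + 3708) = 7032*2155 = 15153960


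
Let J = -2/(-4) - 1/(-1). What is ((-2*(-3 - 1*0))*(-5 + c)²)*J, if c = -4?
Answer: 729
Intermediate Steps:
J = 3/2 (J = -2*(-¼) - 1*(-1) = ½ + 1 = 3/2 ≈ 1.5000)
((-2*(-3 - 1*0))*(-5 + c)²)*J = ((-2*(-3 - 1*0))*(-5 - 4)²)*(3/2) = (-2*(-3 + 0)*(-9)²)*(3/2) = (-2*(-3)*81)*(3/2) = (6*81)*(3/2) = 486*(3/2) = 729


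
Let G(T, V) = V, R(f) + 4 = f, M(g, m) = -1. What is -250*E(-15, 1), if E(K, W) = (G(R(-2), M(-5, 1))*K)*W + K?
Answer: 0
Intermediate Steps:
R(f) = -4 + f
E(K, W) = K - K*W (E(K, W) = (-K)*W + K = -K*W + K = K - K*W)
-250*E(-15, 1) = -(-3750)*(1 - 1*1) = -(-3750)*(1 - 1) = -(-3750)*0 = -250*0 = 0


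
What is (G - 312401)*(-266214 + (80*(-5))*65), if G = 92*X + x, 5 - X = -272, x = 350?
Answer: 83738889338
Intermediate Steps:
X = 277 (X = 5 - 1*(-272) = 5 + 272 = 277)
G = 25834 (G = 92*277 + 350 = 25484 + 350 = 25834)
(G - 312401)*(-266214 + (80*(-5))*65) = (25834 - 312401)*(-266214 + (80*(-5))*65) = -286567*(-266214 - 400*65) = -286567*(-266214 - 26000) = -286567*(-292214) = 83738889338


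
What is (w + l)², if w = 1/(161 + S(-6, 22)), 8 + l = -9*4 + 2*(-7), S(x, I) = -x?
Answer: 93799225/27889 ≈ 3363.3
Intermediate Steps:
l = -58 (l = -8 + (-9*4 + 2*(-7)) = -8 + (-36 - 14) = -8 - 50 = -58)
w = 1/167 (w = 1/(161 - 1*(-6)) = 1/(161 + 6) = 1/167 ≈ 0.0059880)
(w + l)² = (1/167 - 58)² = (-9685/167)² = 93799225/27889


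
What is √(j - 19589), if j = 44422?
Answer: √24833 ≈ 157.58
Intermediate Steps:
√(j - 19589) = √(44422 - 19589) = √24833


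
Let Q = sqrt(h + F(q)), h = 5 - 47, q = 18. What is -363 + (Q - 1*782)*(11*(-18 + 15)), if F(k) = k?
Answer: 25443 - 66*I*sqrt(6) ≈ 25443.0 - 161.67*I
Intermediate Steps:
h = -42
Q = 2*I*sqrt(6) (Q = sqrt(-42 + 18) = sqrt(-24) = 2*I*sqrt(6) ≈ 4.899*I)
-363 + (Q - 1*782)*(11*(-18 + 15)) = -363 + (2*I*sqrt(6) - 1*782)*(11*(-18 + 15)) = -363 + (2*I*sqrt(6) - 782)*(11*(-3)) = -363 + (-782 + 2*I*sqrt(6))*(-33) = -363 + (25806 - 66*I*sqrt(6)) = 25443 - 66*I*sqrt(6)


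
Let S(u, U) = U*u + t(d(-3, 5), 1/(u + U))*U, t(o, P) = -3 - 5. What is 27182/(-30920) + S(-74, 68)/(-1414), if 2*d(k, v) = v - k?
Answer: 33493643/10930220 ≈ 3.0643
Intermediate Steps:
d(k, v) = v/2 - k/2 (d(k, v) = (v - k)/2 = v/2 - k/2)
t(o, P) = -8
S(u, U) = -8*U + U*u (S(u, U) = U*u - 8*U = -8*U + U*u)
27182/(-30920) + S(-74, 68)/(-1414) = 27182/(-30920) + (68*(-8 - 74))/(-1414) = 27182*(-1/30920) + (68*(-82))*(-1/1414) = -13591/15460 - 5576*(-1/1414) = -13591/15460 + 2788/707 = 33493643/10930220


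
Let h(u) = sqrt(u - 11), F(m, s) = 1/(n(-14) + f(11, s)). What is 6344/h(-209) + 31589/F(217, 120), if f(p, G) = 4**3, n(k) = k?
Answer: 1579450 - 3172*I*sqrt(55)/55 ≈ 1.5795e+6 - 427.71*I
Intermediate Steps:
f(p, G) = 64
F(m, s) = 1/50 (F(m, s) = 1/(-14 + 64) = 1/50)
h(u) = sqrt(-11 + u)
6344/h(-209) + 31589/F(217, 120) = 6344/(sqrt(-11 - 209)) + 31589/(1/50) = 6344/(sqrt(-220)) + 31589*50 = 6344/((2*I*sqrt(55))) + 1579450 = 6344*(-I*sqrt(55)/110) + 1579450 = -3172*I*sqrt(55)/55 + 1579450 = 1579450 - 3172*I*sqrt(55)/55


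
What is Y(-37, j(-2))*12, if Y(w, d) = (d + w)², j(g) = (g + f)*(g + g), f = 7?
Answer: 38988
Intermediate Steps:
j(g) = 2*g*(7 + g) (j(g) = (g + 7)*(g + g) = (7 + g)*(2*g) = 2*g*(7 + g))
Y(-37, j(-2))*12 = (2*(-2)*(7 - 2) - 37)²*12 = (2*(-2)*5 - 37)²*12 = (-20 - 37)²*12 = (-57)²*12 = 3249*12 = 38988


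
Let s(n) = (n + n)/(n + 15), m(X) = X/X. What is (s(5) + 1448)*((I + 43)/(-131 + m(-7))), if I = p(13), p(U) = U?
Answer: -40558/65 ≈ -623.97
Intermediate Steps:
m(X) = 1
s(n) = 2*n/(15 + n) (s(n) = (2*n)/(15 + n) = 2*n/(15 + n))
I = 13
(s(5) + 1448)*((I + 43)/(-131 + m(-7))) = (2*5/(15 + 5) + 1448)*((13 + 43)/(-131 + 1)) = (2*5/20 + 1448)*(56/(-130)) = (2*5*(1/20) + 1448)*(56*(-1/130)) = (½ + 1448)*(-28/65) = (2897/2)*(-28/65) = -40558/65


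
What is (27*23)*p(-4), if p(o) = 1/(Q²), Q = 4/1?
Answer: 621/16 ≈ 38.813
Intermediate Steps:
Q = 4 (Q = 4*1 = 4)
p(o) = 1/16 (p(o) = 1/(4²) = 1/16)
(27*23)*p(-4) = (27*23)*(1/16) = 621*(1/16) = 621/16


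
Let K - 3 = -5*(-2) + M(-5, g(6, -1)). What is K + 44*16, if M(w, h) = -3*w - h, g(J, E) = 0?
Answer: 732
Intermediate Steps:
M(w, h) = -h - 3*w
K = 28 (K = 3 + (-5*(-2) + (-1*0 - 3*(-5))) = 3 + (10 + (0 + 15)) = 3 + (10 + 15) = 3 + 25 = 28)
K + 44*16 = 28 + 44*16 = 28 + 704 = 732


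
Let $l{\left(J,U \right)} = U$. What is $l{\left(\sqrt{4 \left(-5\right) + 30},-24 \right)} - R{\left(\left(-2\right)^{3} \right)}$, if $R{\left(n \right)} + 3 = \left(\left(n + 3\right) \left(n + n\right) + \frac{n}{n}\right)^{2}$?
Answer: $-6582$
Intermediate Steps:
$R{\left(n \right)} = -3 + \left(1 + 2 n \left(3 + n\right)\right)^{2}$ ($R{\left(n \right)} = -3 + \left(\left(n + 3\right) \left(n + n\right) + \frac{n}{n}\right)^{2} = -3 + \left(\left(3 + n\right) 2 n + 1\right)^{2} = -3 + \left(2 n \left(3 + n\right) + 1\right)^{2} = -3 + \left(1 + 2 n \left(3 + n\right)\right)^{2}$)
$l{\left(\sqrt{4 \left(-5\right) + 30},-24 \right)} - R{\left(\left(-2\right)^{3} \right)} = -24 - \left(-3 + \left(1 + 2 \left(\left(-2\right)^{3}\right)^{2} + 6 \left(-2\right)^{3}\right)^{2}\right) = -24 - \left(-3 + \left(1 + 2 \left(-8\right)^{2} + 6 \left(-8\right)\right)^{2}\right) = -24 - \left(-3 + \left(1 + 2 \cdot 64 - 48\right)^{2}\right) = -24 - \left(-3 + \left(1 + 128 - 48\right)^{2}\right) = -24 - \left(-3 + 81^{2}\right) = -24 - \left(-3 + 6561\right) = -24 - 6558 = -6582$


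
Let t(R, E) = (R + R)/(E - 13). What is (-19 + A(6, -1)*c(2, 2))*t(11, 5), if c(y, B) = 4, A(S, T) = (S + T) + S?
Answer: -275/4 ≈ -68.750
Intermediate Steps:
A(S, T) = T + 2*S
t(R, E) = 2*R/(-13 + E) (t(R, E) = (2*R)/(-13 + E) = 2*R/(-13 + E))
(-19 + A(6, -1)*c(2, 2))*t(11, 5) = (-19 + (-1 + 2*6)*4)*(2*11/(-13 + 5)) = (-19 + (-1 + 12)*4)*(2*11/(-8)) = (-19 + 11*4)*(2*11*(-1/8)) = (-19 + 44)*(-11/4) = 25*(-11/4) = -275/4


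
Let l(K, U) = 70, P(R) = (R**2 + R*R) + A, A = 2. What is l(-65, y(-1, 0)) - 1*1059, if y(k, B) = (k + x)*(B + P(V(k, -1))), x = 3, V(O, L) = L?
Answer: -989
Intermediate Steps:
P(R) = 2 + 2*R**2 (P(R) = (R**2 + R*R) + 2 = (R**2 + R**2) + 2 = 2*R**2 + 2 = 2 + 2*R**2)
y(k, B) = (3 + k)*(4 + B) (y(k, B) = (k + 3)*(B + (2 + 2*(-1)**2)) = (3 + k)*(B + (2 + 2*1)) = (3 + k)*(B + (2 + 2)) = (3 + k)*(B + 4) = (3 + k)*(4 + B))
l(-65, y(-1, 0)) - 1*1059 = 70 - 1*1059 = 70 - 1059 = -989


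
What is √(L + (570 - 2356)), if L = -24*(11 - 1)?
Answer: I*√2026 ≈ 45.011*I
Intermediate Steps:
L = -240 (L = -24*10 = -240)
√(L + (570 - 2356)) = √(-240 + (570 - 2356)) = √(-240 - 1786) = √(-2026) = I*√2026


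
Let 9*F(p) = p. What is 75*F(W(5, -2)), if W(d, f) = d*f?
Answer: -250/3 ≈ -83.333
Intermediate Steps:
F(p) = p/9
75*F(W(5, -2)) = 75*((5*(-2))/9) = 75*((⅑)*(-10)) = 75*(-10/9) = -250/3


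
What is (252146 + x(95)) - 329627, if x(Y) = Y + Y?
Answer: -77291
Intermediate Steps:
x(Y) = 2*Y
(252146 + x(95)) - 329627 = (252146 + 2*95) - 329627 = (252146 + 190) - 329627 = 252336 - 329627 = -77291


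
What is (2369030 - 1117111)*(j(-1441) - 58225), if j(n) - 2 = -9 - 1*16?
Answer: -72921777912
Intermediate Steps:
j(n) = -23 (j(n) = 2 + (-9 - 1*16) = 2 + (-9 - 16) = 2 - 25 = -23)
(2369030 - 1117111)*(j(-1441) - 58225) = (2369030 - 1117111)*(-23 - 58225) = 1251919*(-58248) = -72921777912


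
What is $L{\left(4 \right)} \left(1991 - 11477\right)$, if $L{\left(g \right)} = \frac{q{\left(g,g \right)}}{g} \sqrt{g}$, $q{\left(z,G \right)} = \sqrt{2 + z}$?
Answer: $- 4743 \sqrt{6} \approx -11618.0$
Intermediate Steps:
$L{\left(g \right)} = \frac{\sqrt{2 + g}}{\sqrt{g}}$ ($L{\left(g \right)} = \frac{\sqrt{2 + g}}{g} \sqrt{g} = \frac{\sqrt{2 + g}}{\sqrt{g}}$)
$L{\left(4 \right)} \left(1991 - 11477\right) = \frac{\sqrt{2 + 4}}{2} \left(1991 - 11477\right) = \frac{\sqrt{6}}{2} \left(1991 - 11477\right) = \frac{\sqrt{6}}{2} \left(-9486\right) = - 4743 \sqrt{6}$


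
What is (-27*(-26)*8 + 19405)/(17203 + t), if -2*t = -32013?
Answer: 50042/66419 ≈ 0.75343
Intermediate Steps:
t = 32013/2 (t = -1/2*(-32013) = 32013/2 ≈ 16007.)
(-27*(-26)*8 + 19405)/(17203 + t) = (-27*(-26)*8 + 19405)/(17203 + 32013/2) = (702*8 + 19405)/(66419/2) = (5616 + 19405)*(2/66419) = 25021*(2/66419) = 50042/66419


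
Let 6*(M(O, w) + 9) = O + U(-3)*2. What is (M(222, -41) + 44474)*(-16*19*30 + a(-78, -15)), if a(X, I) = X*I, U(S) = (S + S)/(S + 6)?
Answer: -353785600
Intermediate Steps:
U(S) = 2*S/(6 + S) (U(S) = (2*S)/(6 + S) = 2*S/(6 + S))
a(X, I) = I*X
M(O, w) = -29/3 + O/6 (M(O, w) = -9 + (O + (2*(-3)/(6 - 3))*2)/6 = -9 + (O + (2*(-3)/3)*2)/6 = -9 + (O + (2*(-3)*(1/3))*2)/6 = -9 + (O - 2*2)/6 = -9 + (O - 4)/6 = -9 + (-4 + O)/6 = -9 + (-2/3 + O/6) = -29/3 + O/6)
(M(222, -41) + 44474)*(-16*19*30 + a(-78, -15)) = ((-29/3 + (1/6)*222) + 44474)*(-16*19*30 - 15*(-78)) = ((-29/3 + 37) + 44474)*(-304*30 + 1170) = (82/3 + 44474)*(-9120 + 1170) = (133504/3)*(-7950) = -353785600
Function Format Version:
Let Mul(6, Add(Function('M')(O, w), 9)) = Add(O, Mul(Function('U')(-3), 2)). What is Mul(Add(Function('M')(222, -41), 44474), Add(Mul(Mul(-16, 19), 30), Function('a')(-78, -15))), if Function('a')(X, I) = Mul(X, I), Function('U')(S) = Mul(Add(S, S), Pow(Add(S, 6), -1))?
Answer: -353785600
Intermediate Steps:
Function('U')(S) = Mul(2, S, Pow(Add(6, S), -1)) (Function('U')(S) = Mul(Mul(2, S), Pow(Add(6, S), -1)) = Mul(2, S, Pow(Add(6, S), -1)))
Function('a')(X, I) = Mul(I, X)
Function('M')(O, w) = Add(Rational(-29, 3), Mul(Rational(1, 6), O)) (Function('M')(O, w) = Add(-9, Mul(Rational(1, 6), Add(O, Mul(Mul(2, -3, Pow(Add(6, -3), -1)), 2)))) = Add(-9, Mul(Rational(1, 6), Add(O, Mul(Mul(2, -3, Pow(3, -1)), 2)))) = Add(-9, Mul(Rational(1, 6), Add(O, Mul(Mul(2, -3, Rational(1, 3)), 2)))) = Add(-9, Mul(Rational(1, 6), Add(O, Mul(-2, 2)))) = Add(-9, Mul(Rational(1, 6), Add(O, -4))) = Add(-9, Mul(Rational(1, 6), Add(-4, O))) = Add(-9, Add(Rational(-2, 3), Mul(Rational(1, 6), O))) = Add(Rational(-29, 3), Mul(Rational(1, 6), O)))
Mul(Add(Function('M')(222, -41), 44474), Add(Mul(Mul(-16, 19), 30), Function('a')(-78, -15))) = Mul(Add(Add(Rational(-29, 3), Mul(Rational(1, 6), 222)), 44474), Add(Mul(Mul(-16, 19), 30), Mul(-15, -78))) = Mul(Add(Add(Rational(-29, 3), 37), 44474), Add(Mul(-304, 30), 1170)) = Mul(Add(Rational(82, 3), 44474), Add(-9120, 1170)) = Mul(Rational(133504, 3), -7950) = -353785600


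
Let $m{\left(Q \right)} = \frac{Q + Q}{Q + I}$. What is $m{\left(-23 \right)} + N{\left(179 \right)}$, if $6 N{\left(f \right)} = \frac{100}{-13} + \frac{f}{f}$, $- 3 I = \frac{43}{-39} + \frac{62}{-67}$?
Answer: $\frac{2150251}{2274974} \approx 0.94518$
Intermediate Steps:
$I = \frac{5299}{7839}$ ($I = - \frac{\frac{43}{-39} + \frac{62}{-67}}{3} = - \frac{43 \left(- \frac{1}{39}\right) + 62 \left(- \frac{1}{67}\right)}{3} = - \frac{- \frac{43}{39} - \frac{62}{67}}{3} = \left(- \frac{1}{3}\right) \left(- \frac{5299}{2613}\right) = \frac{5299}{7839} \approx 0.67598$)
$N{\left(f \right)} = - \frac{29}{26}$ ($N{\left(f \right)} = \frac{\frac{100}{-13} + \frac{f}{f}}{6} = \frac{100 \left(- \frac{1}{13}\right) + 1}{6} = \frac{- \frac{100}{13} + 1}{6} = \frac{1}{6} \left(- \frac{87}{13}\right) = - \frac{29}{26}$)
$m{\left(Q \right)} = \frac{2 Q}{\frac{5299}{7839} + Q}$ ($m{\left(Q \right)} = \frac{Q + Q}{Q + \frac{5299}{7839}} = \frac{2 Q}{\frac{5299}{7839} + Q}$)
$m{\left(-23 \right)} + N{\left(179 \right)} = 15678 \left(-23\right) \frac{1}{5299 + 7839 \left(-23\right)} - \frac{29}{26} = 15678 \left(-23\right) \frac{1}{5299 - 180297} - \frac{29}{26} = 15678 \left(-23\right) \frac{1}{-174998} - \frac{29}{26} = 15678 \left(-23\right) \left(- \frac{1}{174998}\right) - \frac{29}{26} = \frac{180297}{87499} - \frac{29}{26} = \frac{2150251}{2274974}$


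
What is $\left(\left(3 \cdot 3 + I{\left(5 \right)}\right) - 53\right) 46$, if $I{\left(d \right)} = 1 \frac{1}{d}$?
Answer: $- \frac{10074}{5} \approx -2014.8$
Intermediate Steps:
$I{\left(d \right)} = \frac{1}{d}$
$\left(\left(3 \cdot 3 + I{\left(5 \right)}\right) - 53\right) 46 = \left(\left(3 \cdot 3 + \frac{1}{5}\right) - 53\right) 46 = \left(\left(9 + \frac{1}{5}\right) - 53\right) 46 = \left(\frac{46}{5} - 53\right) 46 = \left(- \frac{219}{5}\right) 46 = - \frac{10074}{5}$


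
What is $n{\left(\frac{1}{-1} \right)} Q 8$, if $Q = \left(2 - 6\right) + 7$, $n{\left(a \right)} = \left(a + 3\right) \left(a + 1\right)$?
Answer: $0$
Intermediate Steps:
$n{\left(a \right)} = \left(1 + a\right) \left(3 + a\right)$ ($n{\left(a \right)} = \left(3 + a\right) \left(1 + a\right) = \left(1 + a\right) \left(3 + a\right)$)
$Q = 3$ ($Q = -4 + 7 = 3$)
$n{\left(\frac{1}{-1} \right)} Q 8 = \left(3 + \left(\frac{1}{-1}\right)^{2} + \frac{4}{-1}\right) 3 \cdot 8 = \left(3 + \left(-1\right)^{2} + 4 \left(-1\right)\right) 3 \cdot 8 = \left(3 + 1 - 4\right) 3 \cdot 8 = 0 \cdot 3 \cdot 8 = 0 \cdot 8 = 0$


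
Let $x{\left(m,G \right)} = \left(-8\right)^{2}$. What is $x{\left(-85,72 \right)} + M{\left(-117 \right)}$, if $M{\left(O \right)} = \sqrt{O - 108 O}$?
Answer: $64 + 3 \sqrt{1391} \approx 175.89$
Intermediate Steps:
$x{\left(m,G \right)} = 64$
$M{\left(O \right)} = \sqrt{107} \sqrt{- O}$ ($M{\left(O \right)} = \sqrt{- 107 O} = \sqrt{107} \sqrt{- O}$)
$x{\left(-85,72 \right)} + M{\left(-117 \right)} = 64 + \sqrt{107} \sqrt{\left(-1\right) \left(-117\right)} = 64 + \sqrt{107} \sqrt{117} = 64 + \sqrt{107} \cdot 3 \sqrt{13} = 64 + 3 \sqrt{1391}$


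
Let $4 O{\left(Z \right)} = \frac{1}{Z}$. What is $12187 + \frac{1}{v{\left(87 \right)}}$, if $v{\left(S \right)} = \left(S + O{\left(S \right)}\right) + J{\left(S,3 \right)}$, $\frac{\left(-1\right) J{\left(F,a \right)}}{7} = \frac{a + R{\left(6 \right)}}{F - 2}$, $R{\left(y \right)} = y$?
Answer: $\frac{31096634707}{2551621} \approx 12187.0$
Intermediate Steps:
$O{\left(Z \right)} = \frac{1}{4 Z}$
$J{\left(F,a \right)} = - \frac{7 \left(6 + a\right)}{-2 + F}$ ($J{\left(F,a \right)} = - 7 \frac{a + 6}{F - 2} = - 7 \frac{6 + a}{-2 + F} = - \frac{7 \left(6 + a\right)}{-2 + F}$)
$v{\left(S \right)} = S - \frac{63}{-2 + S} + \frac{1}{4 S}$ ($v{\left(S \right)} = \left(S + \frac{1}{4 S}\right) + \frac{7 \left(-6 - 3\right)}{-2 + S} = \left(S + \frac{1}{4 S}\right) + 7 \frac{1}{-2 + S} \left(-9\right) = \left(S + \frac{1}{4 S}\right) - \frac{63}{-2 + S} = S - \frac{63}{-2 + S} + \frac{1}{4 S}$)
$12187 + \frac{1}{v{\left(87 \right)}} = 12187 + \frac{1}{87 - \frac{63}{-2 + 87} + \frac{1}{4 \cdot 87}} = 12187 + \frac{1}{87 - \frac{63}{85} + \frac{1}{4} \cdot \frac{1}{87}} = 12187 + \frac{1}{87 - \frac{63}{85} + \frac{1}{348}} = 12187 + \frac{1}{\frac{2551621}{29580}} = 12187 + \frac{29580}{2551621} = \frac{31096634707}{2551621}$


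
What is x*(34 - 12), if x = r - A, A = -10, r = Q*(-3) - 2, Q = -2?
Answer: 308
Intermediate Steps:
r = 4 (r = -2*(-3) - 2 = 6 - 2 = 4)
x = 14 (x = 4 - 1*(-10) = 4 + 10 = 14)
x*(34 - 12) = 14*(34 - 12) = 14*22 = 308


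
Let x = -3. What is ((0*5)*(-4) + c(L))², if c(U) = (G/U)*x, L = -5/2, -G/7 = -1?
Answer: 1764/25 ≈ 70.560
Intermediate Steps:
G = 7 (G = -7*(-1) = 7)
L = -5/2 (L = -5*½ = -5/2 ≈ -2.5000)
c(U) = -21/U (c(U) = (7/U)*(-3) = -21/U)
((0*5)*(-4) + c(L))² = ((0*5)*(-4) - 21/(-5/2))² = (0*(-4) - 21*(-⅖))² = (0 + 42/5)² = (42/5)² = 1764/25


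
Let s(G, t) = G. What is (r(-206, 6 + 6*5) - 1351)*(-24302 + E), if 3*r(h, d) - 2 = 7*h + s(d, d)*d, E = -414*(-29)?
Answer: 17202104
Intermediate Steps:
E = 12006
r(h, d) = ⅔ + d²/3 + 7*h/3 (r(h, d) = ⅔ + (7*h + d*d)/3 = ⅔ + (7*h + d²)/3 = ⅔ + (d² + 7*h)/3 = ⅔ + (d²/3 + 7*h/3) = ⅔ + d²/3 + 7*h/3)
(r(-206, 6 + 6*5) - 1351)*(-24302 + E) = ((⅔ + (6 + 6*5)²/3 + (7/3)*(-206)) - 1351)*(-24302 + 12006) = ((⅔ + (6 + 30)²/3 - 1442/3) - 1351)*(-12296) = ((⅔ + (⅓)*36² - 1442/3) - 1351)*(-12296) = ((⅔ + (⅓)*1296 - 1442/3) - 1351)*(-12296) = ((⅔ + 432 - 1442/3) - 1351)*(-12296) = (-48 - 1351)*(-12296) = -1399*(-12296) = 17202104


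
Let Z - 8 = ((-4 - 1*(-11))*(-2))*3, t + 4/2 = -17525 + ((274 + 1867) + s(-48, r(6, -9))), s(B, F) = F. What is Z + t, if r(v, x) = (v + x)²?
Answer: -15411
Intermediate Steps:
t = -15377 (t = -2 + (-17525 + ((274 + 1867) + (6 - 9)²)) = -2 + (-17525 + (2141 + (-3)²)) = -2 + (-17525 + (2141 + 9)) = -2 + (-17525 + 2150) = -2 - 15375 = -15377)
Z = -34 (Z = 8 + ((-4 - 1*(-11))*(-2))*3 = 8 + ((-4 + 11)*(-2))*3 = 8 + (7*(-2))*3 = 8 - 14*3 = 8 - 42 = -34)
Z + t = -34 - 15377 = -15411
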